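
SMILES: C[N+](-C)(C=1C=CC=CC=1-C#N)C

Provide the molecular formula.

Heavy atoms from the SMILES: 10 C, 2 N.
Implicit hydrogens by atom environment:
  4 × C (aromatic): 1 H each → 4
  3 × C: 3 H each → 9
  2 × C (aromatic): no H
  1 × C: no H
  1 × N (charge +1): no H
  1 × N: no H
  Total hydrogens = 13.
Net charge +1.
Molecular formula: C10H13N2+

C10H13N2+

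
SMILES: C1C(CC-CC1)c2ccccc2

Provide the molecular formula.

C12H16

Heavy atoms from the SMILES: 12 C.
Implicit hydrogens by atom environment:
  5 × C: 2 H each → 10
  5 × C (aromatic): 1 H each → 5
  1 × C: 1 H
  1 × C (aromatic): no H
  Total hydrogens = 16.
Molecular formula: C12H16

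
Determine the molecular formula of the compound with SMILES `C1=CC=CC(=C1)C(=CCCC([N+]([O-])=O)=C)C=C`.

C14H15NO2

Heavy atoms from the SMILES: 14 C, 1 N, 2 O.
Implicit hydrogens by atom environment:
  5 × C (aromatic): 1 H each → 5
  4 × C: 2 H each → 8
  2 × C: 1 H each → 2
  2 × C: no H
  1 × C (aromatic): no H
  1 × N (charge +1): no H
  1 × O: no H
  1 × O (charge -1): no H
  Total hydrogens = 15.
Molecular formula: C14H15NO2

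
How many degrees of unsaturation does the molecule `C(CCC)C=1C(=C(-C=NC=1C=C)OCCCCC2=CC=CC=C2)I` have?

Molecular formula from the SMILES: C21H26INO.
DoU = (2C + 2 + N − H − X)/2 = (2·21 + 2 + 1 − 26 − 1)/2 = 18/2 = 9.
(Structurally: 2 ring(s) + 7 π bond(s) = 9.)

9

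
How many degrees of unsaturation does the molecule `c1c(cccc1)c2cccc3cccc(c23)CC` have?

Molecular formula from the SMILES: C18H16.
DoU = (2C + 2 + N − H − X)/2 = (2·18 + 2 + 0 − 16 − 0)/2 = 22/2 = 11.
(Structurally: 3 ring(s) + 8 π bond(s) = 11.)

11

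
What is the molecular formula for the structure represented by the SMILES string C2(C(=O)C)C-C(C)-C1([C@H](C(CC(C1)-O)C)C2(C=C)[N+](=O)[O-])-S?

C16H25NO4S

Heavy atoms from the SMILES: 16 C, 1 N, 4 O, 1 S.
Implicit hydrogens by atom environment:
  6 × C: 1 H each → 6
  4 × C: 2 H each → 8
  3 × C: 3 H each → 9
  3 × C: no H
  2 × O: no H
  1 × N (charge +1): no H
  1 × O: 1 H
  1 × O (charge -1): no H
  1 × S: 1 H
  Total hydrogens = 25.
Molecular formula: C16H25NO4S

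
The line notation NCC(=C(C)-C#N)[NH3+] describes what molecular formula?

Heavy atoms from the SMILES: 5 C, 3 N.
Implicit hydrogens by atom environment:
  3 × C: no H
  1 × C: 3 H
  1 × C: 2 H
  1 × N (charge +1): 3 H
  1 × N: 2 H
  1 × N: no H
  Total hydrogens = 10.
Net charge +1.
Molecular formula: C5H10N3+

C5H10N3+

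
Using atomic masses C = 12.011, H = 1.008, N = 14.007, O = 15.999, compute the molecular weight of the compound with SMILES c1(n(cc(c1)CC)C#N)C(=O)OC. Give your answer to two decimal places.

Molecular formula: C9H10N2O2.
M = 9×12.011 + 10×1.008 + 2×14.007 + 2×15.999 = 178.19 g/mol.

178.19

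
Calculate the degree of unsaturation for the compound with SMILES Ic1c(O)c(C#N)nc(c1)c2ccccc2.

10

Molecular formula from the SMILES: C12H7IN2O.
DoU = (2C + 2 + N − H − X)/2 = (2·12 + 2 + 2 − 7 − 1)/2 = 20/2 = 10.
(Structurally: 2 ring(s) + 8 π bond(s) = 10.)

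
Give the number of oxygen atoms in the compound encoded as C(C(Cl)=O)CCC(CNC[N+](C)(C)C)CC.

1

The symbol for oxygen appears 1 time in the SMILES.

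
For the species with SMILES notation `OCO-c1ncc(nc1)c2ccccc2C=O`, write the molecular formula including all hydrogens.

C12H10N2O3

Heavy atoms from the SMILES: 12 C, 2 N, 3 O.
Implicit hydrogens by atom environment:
  6 × C (aromatic): 1 H each → 6
  4 × C (aromatic): no H
  2 × N (aromatic): no H
  2 × O: no H
  1 × C: 2 H
  1 × C: 1 H
  1 × O: 1 H
  Total hydrogens = 10.
Molecular formula: C12H10N2O3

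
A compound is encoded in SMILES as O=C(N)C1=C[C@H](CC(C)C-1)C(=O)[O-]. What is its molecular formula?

C9H12NO3-

Heavy atoms from the SMILES: 9 C, 1 N, 3 O.
Implicit hydrogens by atom environment:
  3 × C: 1 H each → 3
  3 × C: no H
  2 × C: 2 H each → 4
  2 × O: no H
  1 × C: 3 H
  1 × N: 2 H
  1 × O (charge -1): no H
  Total hydrogens = 12.
Net charge -1.
Molecular formula: C9H12NO3-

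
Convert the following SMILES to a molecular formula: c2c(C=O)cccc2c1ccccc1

Heavy atoms from the SMILES: 13 C, 1 O.
Implicit hydrogens by atom environment:
  9 × C (aromatic): 1 H each → 9
  3 × C (aromatic): no H
  1 × C: 1 H
  1 × O: no H
  Total hydrogens = 10.
Molecular formula: C13H10O

C13H10O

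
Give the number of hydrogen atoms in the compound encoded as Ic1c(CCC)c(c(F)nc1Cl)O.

8

Hydrogens are implicit in SMILES; fill each atom to its normal valence:
  5 × C (aromatic): no H
  2 × C: 2 H each → 4
  1 × C: 3 H
  1 × Cl: no H
  1 × F: no H
  1 × I: no H
  1 × N (aromatic): no H
  1 × O: 1 H
  Total hydrogens = 8.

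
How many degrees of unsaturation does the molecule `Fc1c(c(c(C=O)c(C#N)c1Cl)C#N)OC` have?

9

Molecular formula from the SMILES: C10H4ClFN2O2.
DoU = (2C + 2 + N − H − X)/2 = (2·10 + 2 + 2 − 4 − 2)/2 = 18/2 = 9.
(Structurally: 1 ring(s) + 8 π bond(s) = 9.)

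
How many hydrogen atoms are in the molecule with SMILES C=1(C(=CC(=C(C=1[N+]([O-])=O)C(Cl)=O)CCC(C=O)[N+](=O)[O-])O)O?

Hydrogens are implicit in SMILES; fill each atom to its normal valence:
  5 × C (aromatic): no H
  4 × O: no H
  2 × C: 2 H each → 4
  2 × C: 1 H each → 2
  2 × N (charge +1): no H
  2 × O: 1 H each → 2
  2 × O (charge -1): no H
  1 × C (aromatic): 1 H
  1 × C: no H
  1 × Cl: no H
  Total hydrogens = 9.

9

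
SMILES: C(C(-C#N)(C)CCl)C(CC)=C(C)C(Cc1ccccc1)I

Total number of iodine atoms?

1

The symbol for iodine appears 1 time in the SMILES.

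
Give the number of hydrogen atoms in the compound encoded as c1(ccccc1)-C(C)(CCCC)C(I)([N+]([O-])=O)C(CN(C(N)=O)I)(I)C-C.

26

Hydrogens are implicit in SMILES; fill each atom to its normal valence:
  5 × C: 2 H each → 10
  5 × C (aromatic): 1 H each → 5
  4 × C: no H
  3 × C: 3 H each → 9
  3 × I: no H
  2 × O: no H
  1 × C (aromatic): no H
  1 × N: 2 H
  1 × N: no H
  1 × N (charge +1): no H
  1 × O (charge -1): no H
  Total hydrogens = 26.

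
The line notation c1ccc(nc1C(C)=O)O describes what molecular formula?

C7H7NO2

Heavy atoms from the SMILES: 7 C, 1 N, 2 O.
Implicit hydrogens by atom environment:
  3 × C (aromatic): 1 H each → 3
  2 × C (aromatic): no H
  1 × C: 3 H
  1 × C: no H
  1 × N (aromatic): no H
  1 × O: 1 H
  1 × O: no H
  Total hydrogens = 7.
Molecular formula: C7H7NO2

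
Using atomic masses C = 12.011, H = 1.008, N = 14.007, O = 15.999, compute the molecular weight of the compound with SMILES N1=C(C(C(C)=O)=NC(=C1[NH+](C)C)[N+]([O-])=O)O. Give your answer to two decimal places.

227.20

Molecular formula: C8H11N4O4+.
M = 8×12.011 + 11×1.008 + 4×14.007 + 4×15.999 = 227.20 g/mol.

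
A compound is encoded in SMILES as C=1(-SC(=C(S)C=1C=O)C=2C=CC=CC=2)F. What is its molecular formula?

C11H7FOS2

Heavy atoms from the SMILES: 11 C, 1 F, 1 O, 2 S.
Implicit hydrogens by atom environment:
  5 × C (aromatic): 1 H each → 5
  5 × C (aromatic): no H
  1 × C: 1 H
  1 × F: no H
  1 × O: no H
  1 × S: 1 H
  1 × S (aromatic): no H
  Total hydrogens = 7.
Molecular formula: C11H7FOS2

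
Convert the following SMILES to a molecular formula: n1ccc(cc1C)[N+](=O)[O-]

Heavy atoms from the SMILES: 6 C, 2 N, 2 O.
Implicit hydrogens by atom environment:
  3 × C (aromatic): 1 H each → 3
  2 × C (aromatic): no H
  1 × C: 3 H
  1 × N (aromatic): no H
  1 × N (charge +1): no H
  1 × O: no H
  1 × O (charge -1): no H
  Total hydrogens = 6.
Molecular formula: C6H6N2O2

C6H6N2O2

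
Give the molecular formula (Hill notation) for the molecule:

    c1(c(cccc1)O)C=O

C7H6O2

Heavy atoms from the SMILES: 7 C, 2 O.
Implicit hydrogens by atom environment:
  4 × C (aromatic): 1 H each → 4
  2 × C (aromatic): no H
  1 × C: 1 H
  1 × O: 1 H
  1 × O: no H
  Total hydrogens = 6.
Molecular formula: C7H6O2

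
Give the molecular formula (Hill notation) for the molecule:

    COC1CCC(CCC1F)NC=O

C9H16FNO2

Heavy atoms from the SMILES: 9 C, 1 F, 1 N, 2 O.
Implicit hydrogens by atom environment:
  4 × C: 2 H each → 8
  4 × C: 1 H each → 4
  2 × O: no H
  1 × C: 3 H
  1 × F: no H
  1 × N: 1 H
  Total hydrogens = 16.
Molecular formula: C9H16FNO2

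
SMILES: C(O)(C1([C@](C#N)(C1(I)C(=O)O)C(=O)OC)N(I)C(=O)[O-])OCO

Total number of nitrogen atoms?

The symbol for nitrogen appears 2 times in the SMILES.

2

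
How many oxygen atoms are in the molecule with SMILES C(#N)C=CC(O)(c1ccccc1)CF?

The symbol for oxygen appears 1 time in the SMILES.

1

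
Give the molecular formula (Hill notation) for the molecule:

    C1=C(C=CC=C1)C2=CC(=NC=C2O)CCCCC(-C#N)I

Heavy atoms from the SMILES: 17 C, 1 I, 2 N, 1 O.
Implicit hydrogens by atom environment:
  7 × C (aromatic): 1 H each → 7
  4 × C: 2 H each → 8
  4 × C (aromatic): no H
  1 × C: 1 H
  1 × C: no H
  1 × I: no H
  1 × N (aromatic): no H
  1 × N: no H
  1 × O: 1 H
  Total hydrogens = 17.
Molecular formula: C17H17IN2O

C17H17IN2O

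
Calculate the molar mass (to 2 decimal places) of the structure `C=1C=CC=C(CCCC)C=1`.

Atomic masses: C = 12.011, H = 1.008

134.22

Molecular formula: C10H14.
M = 10×12.011 + 14×1.008 = 134.22 g/mol.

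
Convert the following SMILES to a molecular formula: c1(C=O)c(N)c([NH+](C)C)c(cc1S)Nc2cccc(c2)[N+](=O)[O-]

C15H17N4O3S+

Heavy atoms from the SMILES: 15 C, 4 N, 3 O, 1 S.
Implicit hydrogens by atom environment:
  7 × C (aromatic): no H
  5 × C (aromatic): 1 H each → 5
  2 × C: 3 H each → 6
  2 × O: no H
  1 × C: 1 H
  1 × N: 2 H
  1 × N: 1 H
  1 × N (charge +1): 1 H
  1 × N (charge +1): no H
  1 × O (charge -1): no H
  1 × S: 1 H
  Total hydrogens = 17.
Net charge +1.
Molecular formula: C15H17N4O3S+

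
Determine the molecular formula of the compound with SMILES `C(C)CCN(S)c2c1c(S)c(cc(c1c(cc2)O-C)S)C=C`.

C17H21NOS3

Heavy atoms from the SMILES: 17 C, 1 N, 1 O, 3 S.
Implicit hydrogens by atom environment:
  7 × C (aromatic): no H
  4 × C: 2 H each → 8
  3 × C (aromatic): 1 H each → 3
  3 × S: 1 H each → 3
  2 × C: 3 H each → 6
  1 × C: 1 H
  1 × N: no H
  1 × O: no H
  Total hydrogens = 21.
Molecular formula: C17H21NOS3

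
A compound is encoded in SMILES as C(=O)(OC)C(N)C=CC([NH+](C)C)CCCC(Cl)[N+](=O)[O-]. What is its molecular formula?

Heavy atoms from the SMILES: 12 C, 1 Cl, 3 N, 4 O.
Implicit hydrogens by atom environment:
  5 × C: 1 H each → 5
  3 × C: 3 H each → 9
  3 × C: 2 H each → 6
  3 × O: no H
  1 × C: no H
  1 × Cl: no H
  1 × N: 2 H
  1 × N (charge +1): 1 H
  1 × N (charge +1): no H
  1 × O (charge -1): no H
  Total hydrogens = 23.
Net charge +1.
Molecular formula: C12H23ClN3O4+

C12H23ClN3O4+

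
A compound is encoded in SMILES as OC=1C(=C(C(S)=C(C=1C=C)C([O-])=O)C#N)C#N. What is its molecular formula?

C11H5N2O3S-

Heavy atoms from the SMILES: 11 C, 2 N, 3 O, 1 S.
Implicit hydrogens by atom environment:
  6 × C (aromatic): no H
  3 × C: no H
  2 × N: no H
  1 × C: 2 H
  1 × C: 1 H
  1 × O: 1 H
  1 × O: no H
  1 × O (charge -1): no H
  1 × S: 1 H
  Total hydrogens = 5.
Net charge -1.
Molecular formula: C11H5N2O3S-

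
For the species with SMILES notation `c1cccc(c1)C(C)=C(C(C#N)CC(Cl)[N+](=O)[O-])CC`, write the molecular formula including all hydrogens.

C15H17ClN2O2

Heavy atoms from the SMILES: 15 C, 1 Cl, 2 N, 2 O.
Implicit hydrogens by atom environment:
  5 × C (aromatic): 1 H each → 5
  3 × C: no H
  2 × C: 3 H each → 6
  2 × C: 2 H each → 4
  2 × C: 1 H each → 2
  1 × C (aromatic): no H
  1 × Cl: no H
  1 × N (charge +1): no H
  1 × N: no H
  1 × O: no H
  1 × O (charge -1): no H
  Total hydrogens = 17.
Molecular formula: C15H17ClN2O2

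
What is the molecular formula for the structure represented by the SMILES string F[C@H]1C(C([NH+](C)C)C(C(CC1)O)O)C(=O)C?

Heavy atoms from the SMILES: 11 C, 1 F, 1 N, 3 O.
Implicit hydrogens by atom environment:
  5 × C: 1 H each → 5
  3 × C: 3 H each → 9
  2 × C: 2 H each → 4
  2 × O: 1 H each → 2
  1 × C: no H
  1 × F: no H
  1 × N (charge +1): 1 H
  1 × O: no H
  Total hydrogens = 21.
Net charge +1.
Molecular formula: C11H21FNO3+

C11H21FNO3+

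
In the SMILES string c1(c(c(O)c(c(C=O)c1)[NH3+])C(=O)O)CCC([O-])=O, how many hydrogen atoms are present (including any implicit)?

Hydrogens are implicit in SMILES; fill each atom to its normal valence:
  5 × C (aromatic): no H
  3 × O: no H
  2 × C: 2 H each → 4
  2 × C: no H
  2 × O: 1 H each → 2
  1 × C (aromatic): 1 H
  1 × C: 1 H
  1 × N (charge +1): 3 H
  1 × O (charge -1): no H
  Total hydrogens = 11.

11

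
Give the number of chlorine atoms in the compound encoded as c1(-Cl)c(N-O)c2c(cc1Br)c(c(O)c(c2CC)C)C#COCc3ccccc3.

The symbol for chlorine appears 1 time in the SMILES.

1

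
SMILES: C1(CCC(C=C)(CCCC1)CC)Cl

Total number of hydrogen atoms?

Hydrogens are implicit in SMILES; fill each atom to its normal valence:
  8 × C: 2 H each → 16
  2 × C: 1 H each → 2
  1 × C: 3 H
  1 × C: no H
  1 × Cl: no H
  Total hydrogens = 21.

21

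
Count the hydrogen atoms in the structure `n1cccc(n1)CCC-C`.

12

Hydrogens are implicit in SMILES; fill each atom to its normal valence:
  3 × C: 2 H each → 6
  3 × C (aromatic): 1 H each → 3
  2 × N (aromatic): no H
  1 × C: 3 H
  1 × C (aromatic): no H
  Total hydrogens = 12.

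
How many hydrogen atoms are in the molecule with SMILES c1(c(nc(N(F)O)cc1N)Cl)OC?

Hydrogens are implicit in SMILES; fill each atom to its normal valence:
  4 × C (aromatic): no H
  1 × C: 3 H
  1 × C (aromatic): 1 H
  1 × Cl: no H
  1 × F: no H
  1 × N: 2 H
  1 × N (aromatic): no H
  1 × N: no H
  1 × O: 1 H
  1 × O: no H
  Total hydrogens = 7.

7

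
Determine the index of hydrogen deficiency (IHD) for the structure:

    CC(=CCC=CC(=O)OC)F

Molecular formula from the SMILES: C8H11FO2.
DoU = (2C + 2 + N − H − X)/2 = (2·8 + 2 + 0 − 11 − 1)/2 = 6/2 = 3.
(Structurally: 0 ring(s) + 3 π bond(s) = 3.)

3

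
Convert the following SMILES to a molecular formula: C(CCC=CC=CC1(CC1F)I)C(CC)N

Heavy atoms from the SMILES: 13 C, 1 F, 1 I, 1 N.
Implicit hydrogens by atom environment:
  6 × C: 1 H each → 6
  5 × C: 2 H each → 10
  1 × C: 3 H
  1 × C: no H
  1 × F: no H
  1 × I: no H
  1 × N: 2 H
  Total hydrogens = 21.
Molecular formula: C13H21FIN

C13H21FIN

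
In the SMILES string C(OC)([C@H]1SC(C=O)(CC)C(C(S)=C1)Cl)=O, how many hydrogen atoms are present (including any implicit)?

13

Hydrogens are implicit in SMILES; fill each atom to its normal valence:
  4 × C: 1 H each → 4
  3 × C: no H
  3 × O: no H
  2 × C: 3 H each → 6
  1 × C: 2 H
  1 × Cl: no H
  1 × S: 1 H
  1 × S: no H
  Total hydrogens = 13.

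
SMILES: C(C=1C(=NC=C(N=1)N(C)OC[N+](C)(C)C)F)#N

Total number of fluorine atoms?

The symbol for fluorine appears 1 time in the SMILES.

1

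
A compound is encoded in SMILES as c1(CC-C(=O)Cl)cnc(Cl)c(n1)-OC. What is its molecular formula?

Heavy atoms from the SMILES: 8 C, 2 Cl, 2 N, 2 O.
Implicit hydrogens by atom environment:
  3 × C (aromatic): no H
  2 × C: 2 H each → 4
  2 × Cl: no H
  2 × N (aromatic): no H
  2 × O: no H
  1 × C: 3 H
  1 × C (aromatic): 1 H
  1 × C: no H
  Total hydrogens = 8.
Molecular formula: C8H8Cl2N2O2

C8H8Cl2N2O2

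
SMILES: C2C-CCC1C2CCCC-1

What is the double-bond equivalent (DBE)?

Molecular formula from the SMILES: C10H18.
DoU = (2C + 2 + N − H − X)/2 = (2·10 + 2 + 0 − 18 − 0)/2 = 4/2 = 2.
(Structurally: 2 ring(s) + 0 π bond(s) = 2.)

2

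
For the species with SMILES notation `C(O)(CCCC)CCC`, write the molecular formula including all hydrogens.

Heavy atoms from the SMILES: 8 C, 1 O.
Implicit hydrogens by atom environment:
  5 × C: 2 H each → 10
  2 × C: 3 H each → 6
  1 × C: 1 H
  1 × O: 1 H
  Total hydrogens = 18.
Molecular formula: C8H18O

C8H18O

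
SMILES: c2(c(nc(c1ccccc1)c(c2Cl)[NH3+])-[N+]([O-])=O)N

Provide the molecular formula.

C11H10ClN4O2+

Heavy atoms from the SMILES: 11 C, 1 Cl, 4 N, 2 O.
Implicit hydrogens by atom environment:
  6 × C (aromatic): no H
  5 × C (aromatic): 1 H each → 5
  1 × Cl: no H
  1 × N (charge +1): 3 H
  1 × N: 2 H
  1 × N (aromatic): no H
  1 × N (charge +1): no H
  1 × O: no H
  1 × O (charge -1): no H
  Total hydrogens = 10.
Net charge +1.
Molecular formula: C11H10ClN4O2+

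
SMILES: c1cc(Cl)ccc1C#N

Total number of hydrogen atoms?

Hydrogens are implicit in SMILES; fill each atom to its normal valence:
  4 × C (aromatic): 1 H each → 4
  2 × C (aromatic): no H
  1 × C: no H
  1 × Cl: no H
  1 × N: no H
  Total hydrogens = 4.

4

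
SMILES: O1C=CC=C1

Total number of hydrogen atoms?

Hydrogens are implicit in SMILES; fill each atom to its normal valence:
  4 × C (aromatic): 1 H each → 4
  1 × O (aromatic): no H
  Total hydrogens = 4.

4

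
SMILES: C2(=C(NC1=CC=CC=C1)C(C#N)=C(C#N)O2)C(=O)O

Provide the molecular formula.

C13H7N3O3

Heavy atoms from the SMILES: 13 C, 3 N, 3 O.
Implicit hydrogens by atom environment:
  5 × C (aromatic): 1 H each → 5
  5 × C (aromatic): no H
  3 × C: no H
  2 × N: no H
  1 × N: 1 H
  1 × O: 1 H
  1 × O (aromatic): no H
  1 × O: no H
  Total hydrogens = 7.
Molecular formula: C13H7N3O3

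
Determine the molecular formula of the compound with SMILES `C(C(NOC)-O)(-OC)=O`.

Heavy atoms from the SMILES: 4 C, 1 N, 4 O.
Implicit hydrogens by atom environment:
  3 × O: no H
  2 × C: 3 H each → 6
  1 × C: 1 H
  1 × C: no H
  1 × N: 1 H
  1 × O: 1 H
  Total hydrogens = 9.
Molecular formula: C4H9NO4

C4H9NO4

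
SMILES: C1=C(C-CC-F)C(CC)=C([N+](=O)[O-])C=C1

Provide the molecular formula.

C11H14FNO2

Heavy atoms from the SMILES: 11 C, 1 F, 1 N, 2 O.
Implicit hydrogens by atom environment:
  4 × C: 2 H each → 8
  3 × C (aromatic): 1 H each → 3
  3 × C (aromatic): no H
  1 × C: 3 H
  1 × F: no H
  1 × N (charge +1): no H
  1 × O: no H
  1 × O (charge -1): no H
  Total hydrogens = 14.
Molecular formula: C11H14FNO2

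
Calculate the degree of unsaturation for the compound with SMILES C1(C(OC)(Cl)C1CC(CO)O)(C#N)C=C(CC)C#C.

Molecular formula from the SMILES: C14H18ClNO3.
DoU = (2C + 2 + N − H − X)/2 = (2·14 + 2 + 1 − 18 − 1)/2 = 12/2 = 6.
(Structurally: 1 ring(s) + 5 π bond(s) = 6.)

6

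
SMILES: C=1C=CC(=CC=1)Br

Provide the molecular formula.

Heavy atoms from the SMILES: 1 Br, 6 C.
Implicit hydrogens by atom environment:
  5 × C (aromatic): 1 H each → 5
  1 × Br: no H
  1 × C (aromatic): no H
  Total hydrogens = 5.
Molecular formula: C6H5Br

C6H5Br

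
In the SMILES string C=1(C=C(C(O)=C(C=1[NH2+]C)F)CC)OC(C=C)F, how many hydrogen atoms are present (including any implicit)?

Hydrogens are implicit in SMILES; fill each atom to its normal valence:
  5 × C (aromatic): no H
  2 × C: 3 H each → 6
  2 × C: 2 H each → 4
  2 × C: 1 H each → 2
  2 × F: no H
  1 × C (aromatic): 1 H
  1 × N (charge +1): 2 H
  1 × O: 1 H
  1 × O: no H
  Total hydrogens = 16.

16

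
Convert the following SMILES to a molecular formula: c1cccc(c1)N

C6H7N

Heavy atoms from the SMILES: 6 C, 1 N.
Implicit hydrogens by atom environment:
  5 × C (aromatic): 1 H each → 5
  1 × C (aromatic): no H
  1 × N: 2 H
  Total hydrogens = 7.
Molecular formula: C6H7N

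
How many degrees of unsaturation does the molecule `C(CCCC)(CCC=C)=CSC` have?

2

Molecular formula from the SMILES: C11H20S.
DoU = (2C + 2 + N − H − X)/2 = (2·11 + 2 + 0 − 20 − 0)/2 = 4/2 = 2.
(Structurally: 0 ring(s) + 2 π bond(s) = 2.)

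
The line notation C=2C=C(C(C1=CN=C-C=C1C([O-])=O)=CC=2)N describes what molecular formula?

Heavy atoms from the SMILES: 12 C, 2 N, 2 O.
Implicit hydrogens by atom environment:
  7 × C (aromatic): 1 H each → 7
  4 × C (aromatic): no H
  1 × C: no H
  1 × N: 2 H
  1 × N (aromatic): no H
  1 × O: no H
  1 × O (charge -1): no H
  Total hydrogens = 9.
Net charge -1.
Molecular formula: C12H9N2O2-

C12H9N2O2-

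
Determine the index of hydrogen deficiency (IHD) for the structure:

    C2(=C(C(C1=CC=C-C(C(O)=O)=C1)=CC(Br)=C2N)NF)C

Molecular formula from the SMILES: C14H12BrFN2O2.
DoU = (2C + 2 + N − H − X)/2 = (2·14 + 2 + 2 − 12 − 2)/2 = 18/2 = 9.
(Structurally: 2 ring(s) + 7 π bond(s) = 9.)

9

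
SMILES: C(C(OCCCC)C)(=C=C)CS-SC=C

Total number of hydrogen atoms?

Hydrogens are implicit in SMILES; fill each atom to its normal valence:
  6 × C: 2 H each → 12
  2 × C: 3 H each → 6
  2 × C: 1 H each → 2
  2 × C: no H
  2 × S: no H
  1 × O: no H
  Total hydrogens = 20.

20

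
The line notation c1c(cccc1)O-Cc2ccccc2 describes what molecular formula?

Heavy atoms from the SMILES: 13 C, 1 O.
Implicit hydrogens by atom environment:
  10 × C (aromatic): 1 H each → 10
  2 × C (aromatic): no H
  1 × C: 2 H
  1 × O: no H
  Total hydrogens = 12.
Molecular formula: C13H12O

C13H12O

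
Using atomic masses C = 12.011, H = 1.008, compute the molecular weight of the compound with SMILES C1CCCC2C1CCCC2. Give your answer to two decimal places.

Molecular formula: C10H18.
M = 10×12.011 + 18×1.008 = 138.25 g/mol.

138.25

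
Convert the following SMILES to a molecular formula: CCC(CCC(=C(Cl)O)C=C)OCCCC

C13H23ClO2

Heavy atoms from the SMILES: 13 C, 1 Cl, 2 O.
Implicit hydrogens by atom environment:
  7 × C: 2 H each → 14
  2 × C: 3 H each → 6
  2 × C: 1 H each → 2
  2 × C: no H
  1 × Cl: no H
  1 × O: 1 H
  1 × O: no H
  Total hydrogens = 23.
Molecular formula: C13H23ClO2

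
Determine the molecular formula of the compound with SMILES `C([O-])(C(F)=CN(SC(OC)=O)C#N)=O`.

C6H4FN2O4S-

Heavy atoms from the SMILES: 6 C, 1 F, 2 N, 4 O, 1 S.
Implicit hydrogens by atom environment:
  4 × C: no H
  3 × O: no H
  2 × N: no H
  1 × C: 3 H
  1 × C: 1 H
  1 × F: no H
  1 × O (charge -1): no H
  1 × S: no H
  Total hydrogens = 4.
Net charge -1.
Molecular formula: C6H4FN2O4S-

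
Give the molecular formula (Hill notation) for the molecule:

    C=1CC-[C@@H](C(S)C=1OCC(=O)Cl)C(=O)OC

C10H13ClO4S

Heavy atoms from the SMILES: 10 C, 1 Cl, 4 O, 1 S.
Implicit hydrogens by atom environment:
  4 × O: no H
  3 × C: 2 H each → 6
  3 × C: 1 H each → 3
  3 × C: no H
  1 × C: 3 H
  1 × Cl: no H
  1 × S: 1 H
  Total hydrogens = 13.
Molecular formula: C10H13ClO4S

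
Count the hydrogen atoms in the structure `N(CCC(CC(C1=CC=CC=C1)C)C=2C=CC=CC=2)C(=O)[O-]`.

22

Hydrogens are implicit in SMILES; fill each atom to its normal valence:
  10 × C (aromatic): 1 H each → 10
  3 × C: 2 H each → 6
  2 × C: 1 H each → 2
  2 × C (aromatic): no H
  1 × C: 3 H
  1 × C: no H
  1 × N: 1 H
  1 × O: no H
  1 × O (charge -1): no H
  Total hydrogens = 22.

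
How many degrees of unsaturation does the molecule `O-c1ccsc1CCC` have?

Molecular formula from the SMILES: C7H10OS.
DoU = (2C + 2 + N − H − X)/2 = (2·7 + 2 + 0 − 10 − 0)/2 = 6/2 = 3.
(Structurally: 1 ring(s) + 2 π bond(s) = 3.)

3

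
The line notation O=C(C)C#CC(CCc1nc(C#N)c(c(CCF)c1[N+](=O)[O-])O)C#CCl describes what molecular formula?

C17H13ClFN3O4

Heavy atoms from the SMILES: 17 C, 1 Cl, 1 F, 3 N, 4 O.
Implicit hydrogens by atom environment:
  6 × C: no H
  5 × C (aromatic): no H
  4 × C: 2 H each → 8
  2 × O: no H
  1 × C: 3 H
  1 × C: 1 H
  1 × Cl: no H
  1 × F: no H
  1 × N (aromatic): no H
  1 × N: no H
  1 × N (charge +1): no H
  1 × O: 1 H
  1 × O (charge -1): no H
  Total hydrogens = 13.
Molecular formula: C17H13ClFN3O4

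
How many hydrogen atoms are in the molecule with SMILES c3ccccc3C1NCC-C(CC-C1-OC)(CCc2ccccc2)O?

Hydrogens are implicit in SMILES; fill each atom to its normal valence:
  10 × C (aromatic): 1 H each → 10
  6 × C: 2 H each → 12
  2 × C: 1 H each → 2
  2 × C (aromatic): no H
  1 × C: 3 H
  1 × C: no H
  1 × N: 1 H
  1 × O: 1 H
  1 × O: no H
  Total hydrogens = 29.

29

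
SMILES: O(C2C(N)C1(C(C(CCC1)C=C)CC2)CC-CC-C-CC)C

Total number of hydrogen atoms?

Hydrogens are implicit in SMILES; fill each atom to its normal valence:
  12 × C: 2 H each → 24
  5 × C: 1 H each → 5
  2 × C: 3 H each → 6
  1 × C: no H
  1 × N: 2 H
  1 × O: no H
  Total hydrogens = 37.

37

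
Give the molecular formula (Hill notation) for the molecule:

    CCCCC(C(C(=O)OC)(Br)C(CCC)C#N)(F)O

Heavy atoms from the SMILES: 1 Br, 13 C, 1 F, 1 N, 3 O.
Implicit hydrogens by atom environment:
  5 × C: 2 H each → 10
  4 × C: no H
  3 × C: 3 H each → 9
  2 × O: no H
  1 × Br: no H
  1 × C: 1 H
  1 × F: no H
  1 × N: no H
  1 × O: 1 H
  Total hydrogens = 21.
Molecular formula: C13H21BrFNO3

C13H21BrFNO3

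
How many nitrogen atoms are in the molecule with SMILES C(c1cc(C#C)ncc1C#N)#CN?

3

The symbol for nitrogen appears 3 times in the SMILES.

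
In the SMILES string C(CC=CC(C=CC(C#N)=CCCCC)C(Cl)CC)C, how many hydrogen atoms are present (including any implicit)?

Hydrogens are implicit in SMILES; fill each atom to its normal valence:
  7 × C: 1 H each → 7
  6 × C: 2 H each → 12
  3 × C: 3 H each → 9
  2 × C: no H
  1 × Cl: no H
  1 × N: no H
  Total hydrogens = 28.

28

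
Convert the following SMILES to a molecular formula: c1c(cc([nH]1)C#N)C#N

C6H3N3

Heavy atoms from the SMILES: 6 C, 3 N.
Implicit hydrogens by atom environment:
  2 × C (aromatic): 1 H each → 2
  2 × C (aromatic): no H
  2 × C: no H
  2 × N: no H
  1 × N (aromatic): 1 H
  Total hydrogens = 3.
Molecular formula: C6H3N3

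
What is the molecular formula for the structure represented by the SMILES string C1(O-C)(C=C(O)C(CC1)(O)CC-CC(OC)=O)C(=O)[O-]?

C13H19O7-

Heavy atoms from the SMILES: 13 C, 7 O.
Implicit hydrogens by atom environment:
  5 × C: 2 H each → 10
  5 × C: no H
  4 × O: no H
  2 × C: 3 H each → 6
  2 × O: 1 H each → 2
  1 × C: 1 H
  1 × O (charge -1): no H
  Total hydrogens = 19.
Net charge -1.
Molecular formula: C13H19O7-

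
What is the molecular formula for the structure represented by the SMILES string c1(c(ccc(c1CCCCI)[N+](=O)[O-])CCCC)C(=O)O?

Heavy atoms from the SMILES: 15 C, 1 I, 1 N, 4 O.
Implicit hydrogens by atom environment:
  7 × C: 2 H each → 14
  4 × C (aromatic): no H
  2 × C (aromatic): 1 H each → 2
  2 × O: no H
  1 × C: 3 H
  1 × C: no H
  1 × I: no H
  1 × N (charge +1): no H
  1 × O: 1 H
  1 × O (charge -1): no H
  Total hydrogens = 20.
Molecular formula: C15H20INO4

C15H20INO4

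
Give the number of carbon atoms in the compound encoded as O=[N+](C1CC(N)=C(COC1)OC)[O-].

7

The symbol for carbon appears 7 times in the SMILES.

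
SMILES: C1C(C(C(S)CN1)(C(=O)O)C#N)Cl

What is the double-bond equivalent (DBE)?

4

Molecular formula from the SMILES: C7H9ClN2O2S.
DoU = (2C + 2 + N − H − X)/2 = (2·7 + 2 + 2 − 9 − 1)/2 = 8/2 = 4.
(Structurally: 1 ring(s) + 3 π bond(s) = 4.)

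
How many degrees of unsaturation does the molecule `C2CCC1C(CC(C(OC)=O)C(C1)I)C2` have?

3

Molecular formula from the SMILES: C12H19IO2.
DoU = (2C + 2 + N − H − X)/2 = (2·12 + 2 + 0 − 19 − 1)/2 = 6/2 = 3.
(Structurally: 2 ring(s) + 1 π bond(s) = 3.)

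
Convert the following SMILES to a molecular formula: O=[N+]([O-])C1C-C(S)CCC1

C6H11NO2S

Heavy atoms from the SMILES: 6 C, 1 N, 2 O, 1 S.
Implicit hydrogens by atom environment:
  4 × C: 2 H each → 8
  2 × C: 1 H each → 2
  1 × N (charge +1): no H
  1 × O: no H
  1 × O (charge -1): no H
  1 × S: 1 H
  Total hydrogens = 11.
Molecular formula: C6H11NO2S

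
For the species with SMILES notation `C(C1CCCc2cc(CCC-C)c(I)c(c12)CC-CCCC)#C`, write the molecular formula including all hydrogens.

Heavy atoms from the SMILES: 22 C, 1 I.
Implicit hydrogens by atom environment:
  11 × C: 2 H each → 22
  5 × C (aromatic): no H
  2 × C: 3 H each → 6
  2 × C: 1 H each → 2
  1 × C (aromatic): 1 H
  1 × C: no H
  1 × I: no H
  Total hydrogens = 31.
Molecular formula: C22H31I

C22H31I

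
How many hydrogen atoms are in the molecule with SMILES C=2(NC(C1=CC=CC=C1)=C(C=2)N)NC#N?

Hydrogens are implicit in SMILES; fill each atom to its normal valence:
  6 × C (aromatic): 1 H each → 6
  4 × C (aromatic): no H
  1 × C: no H
  1 × N: 2 H
  1 × N (aromatic): 1 H
  1 × N: 1 H
  1 × N: no H
  Total hydrogens = 10.

10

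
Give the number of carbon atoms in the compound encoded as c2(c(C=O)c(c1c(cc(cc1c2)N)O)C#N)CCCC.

16

The symbol for carbon appears 16 times in the SMILES. Lowercase c denotes aromatic carbon and counts toward C.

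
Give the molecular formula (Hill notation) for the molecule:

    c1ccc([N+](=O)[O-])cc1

Heavy atoms from the SMILES: 6 C, 1 N, 2 O.
Implicit hydrogens by atom environment:
  5 × C (aromatic): 1 H each → 5
  1 × C (aromatic): no H
  1 × N (charge +1): no H
  1 × O: no H
  1 × O (charge -1): no H
  Total hydrogens = 5.
Molecular formula: C6H5NO2

C6H5NO2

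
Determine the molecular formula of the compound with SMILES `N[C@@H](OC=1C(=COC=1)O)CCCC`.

C9H15NO3

Heavy atoms from the SMILES: 9 C, 1 N, 3 O.
Implicit hydrogens by atom environment:
  3 × C: 2 H each → 6
  2 × C (aromatic): 1 H each → 2
  2 × C (aromatic): no H
  1 × C: 3 H
  1 × C: 1 H
  1 × N: 2 H
  1 × O: 1 H
  1 × O (aromatic): no H
  1 × O: no H
  Total hydrogens = 15.
Molecular formula: C9H15NO3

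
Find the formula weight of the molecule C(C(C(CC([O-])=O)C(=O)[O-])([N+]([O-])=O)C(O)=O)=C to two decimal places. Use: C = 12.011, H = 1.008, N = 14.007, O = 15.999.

Molecular formula: [C8H7NO8]2-.
M = 8×12.011 + 7×1.008 + 1×14.007 + 8×15.999 = 245.14 g/mol.

245.14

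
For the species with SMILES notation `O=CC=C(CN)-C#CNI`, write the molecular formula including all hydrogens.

Heavy atoms from the SMILES: 6 C, 1 I, 2 N, 1 O.
Implicit hydrogens by atom environment:
  3 × C: no H
  2 × C: 1 H each → 2
  1 × C: 2 H
  1 × I: no H
  1 × N: 2 H
  1 × N: 1 H
  1 × O: no H
  Total hydrogens = 7.
Molecular formula: C6H7IN2O

C6H7IN2O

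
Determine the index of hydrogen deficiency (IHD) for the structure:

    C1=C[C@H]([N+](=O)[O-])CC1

3

Molecular formula from the SMILES: C5H7NO2.
DoU = (2C + 2 + N − H − X)/2 = (2·5 + 2 + 1 − 7 − 0)/2 = 6/2 = 3.
(Structurally: 1 ring(s) + 2 π bond(s) = 3.)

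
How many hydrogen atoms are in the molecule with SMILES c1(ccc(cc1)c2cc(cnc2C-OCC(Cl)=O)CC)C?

Hydrogens are implicit in SMILES; fill each atom to its normal valence:
  6 × C (aromatic): 1 H each → 6
  5 × C (aromatic): no H
  3 × C: 2 H each → 6
  2 × C: 3 H each → 6
  2 × O: no H
  1 × C: no H
  1 × Cl: no H
  1 × N (aromatic): no H
  Total hydrogens = 18.

18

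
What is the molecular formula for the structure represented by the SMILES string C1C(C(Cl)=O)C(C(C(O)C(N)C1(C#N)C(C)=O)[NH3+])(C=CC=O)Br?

Heavy atoms from the SMILES: 1 Br, 14 C, 1 Cl, 3 N, 4 O.
Implicit hydrogens by atom environment:
  7 × C: 1 H each → 7
  5 × C: no H
  3 × O: no H
  1 × Br: no H
  1 × C: 3 H
  1 × C: 2 H
  1 × Cl: no H
  1 × N (charge +1): 3 H
  1 × N: 2 H
  1 × N: no H
  1 × O: 1 H
  Total hydrogens = 18.
Net charge +1.
Molecular formula: C14H18BrClN3O4+

C14H18BrClN3O4+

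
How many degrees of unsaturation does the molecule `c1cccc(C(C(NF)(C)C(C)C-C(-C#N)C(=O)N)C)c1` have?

7

Molecular formula from the SMILES: C16H22FN3O.
DoU = (2C + 2 + N − H − X)/2 = (2·16 + 2 + 3 − 22 − 1)/2 = 14/2 = 7.
(Structurally: 1 ring(s) + 6 π bond(s) = 7.)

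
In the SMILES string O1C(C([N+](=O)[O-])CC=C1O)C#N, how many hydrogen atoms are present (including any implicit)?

6

Hydrogens are implicit in SMILES; fill each atom to its normal valence:
  3 × C: 1 H each → 3
  2 × C: no H
  2 × O: no H
  1 × C: 2 H
  1 × N: no H
  1 × N (charge +1): no H
  1 × O: 1 H
  1 × O (charge -1): no H
  Total hydrogens = 6.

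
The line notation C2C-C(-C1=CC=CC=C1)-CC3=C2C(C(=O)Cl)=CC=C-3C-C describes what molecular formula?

C19H19ClO

Heavy atoms from the SMILES: 19 C, 1 Cl, 1 O.
Implicit hydrogens by atom environment:
  7 × C (aromatic): 1 H each → 7
  5 × C (aromatic): no H
  4 × C: 2 H each → 8
  1 × C: 3 H
  1 × C: 1 H
  1 × C: no H
  1 × Cl: no H
  1 × O: no H
  Total hydrogens = 19.
Molecular formula: C19H19ClO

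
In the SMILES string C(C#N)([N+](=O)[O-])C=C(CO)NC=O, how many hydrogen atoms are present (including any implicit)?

Hydrogens are implicit in SMILES; fill each atom to its normal valence:
  3 × C: 1 H each → 3
  2 × C: no H
  2 × O: no H
  1 × C: 2 H
  1 × N: 1 H
  1 × N: no H
  1 × N (charge +1): no H
  1 × O: 1 H
  1 × O (charge -1): no H
  Total hydrogens = 7.

7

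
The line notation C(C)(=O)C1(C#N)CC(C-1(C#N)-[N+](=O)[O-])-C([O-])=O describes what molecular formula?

Heavy atoms from the SMILES: 9 C, 3 N, 5 O.
Implicit hydrogens by atom environment:
  6 × C: no H
  3 × O: no H
  2 × N: no H
  2 × O (charge -1): no H
  1 × C: 3 H
  1 × C: 2 H
  1 × C: 1 H
  1 × N (charge +1): no H
  Total hydrogens = 6.
Net charge -1.
Molecular formula: C9H6N3O5-

C9H6N3O5-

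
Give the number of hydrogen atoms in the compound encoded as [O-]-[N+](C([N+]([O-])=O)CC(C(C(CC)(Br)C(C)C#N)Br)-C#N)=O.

14

Hydrogens are implicit in SMILES; fill each atom to its normal valence:
  4 × C: 1 H each → 4
  3 × C: no H
  2 × Br: no H
  2 × C: 3 H each → 6
  2 × C: 2 H each → 4
  2 × N: no H
  2 × N (charge +1): no H
  2 × O: no H
  2 × O (charge -1): no H
  Total hydrogens = 14.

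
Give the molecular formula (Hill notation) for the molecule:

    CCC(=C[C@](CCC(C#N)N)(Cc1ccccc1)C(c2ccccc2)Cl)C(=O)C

C25H29ClN2O

Heavy atoms from the SMILES: 25 C, 1 Cl, 2 N, 1 O.
Implicit hydrogens by atom environment:
  10 × C (aromatic): 1 H each → 10
  4 × C: 2 H each → 8
  4 × C: no H
  3 × C: 1 H each → 3
  2 × C: 3 H each → 6
  2 × C (aromatic): no H
  1 × Cl: no H
  1 × N: 2 H
  1 × N: no H
  1 × O: no H
  Total hydrogens = 29.
Molecular formula: C25H29ClN2O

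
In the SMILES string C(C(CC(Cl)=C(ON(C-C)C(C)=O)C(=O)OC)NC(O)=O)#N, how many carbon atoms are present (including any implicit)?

12

The symbol for carbon appears 12 times in the SMILES. (Cl is a single chlorine, not C + l.)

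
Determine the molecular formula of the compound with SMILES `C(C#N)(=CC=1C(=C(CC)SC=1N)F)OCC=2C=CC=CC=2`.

C16H15FN2OS

Heavy atoms from the SMILES: 16 C, 1 F, 2 N, 1 O, 1 S.
Implicit hydrogens by atom environment:
  5 × C (aromatic): 1 H each → 5
  5 × C (aromatic): no H
  2 × C: 2 H each → 4
  2 × C: no H
  1 × C: 3 H
  1 × C: 1 H
  1 × F: no H
  1 × N: 2 H
  1 × N: no H
  1 × O: no H
  1 × S (aromatic): no H
  Total hydrogens = 15.
Molecular formula: C16H15FN2OS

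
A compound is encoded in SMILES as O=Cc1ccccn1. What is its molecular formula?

Heavy atoms from the SMILES: 6 C, 1 N, 1 O.
Implicit hydrogens by atom environment:
  4 × C (aromatic): 1 H each → 4
  1 × C: 1 H
  1 × C (aromatic): no H
  1 × N (aromatic): no H
  1 × O: no H
  Total hydrogens = 5.
Molecular formula: C6H5NO

C6H5NO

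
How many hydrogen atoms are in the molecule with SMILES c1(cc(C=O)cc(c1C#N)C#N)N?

Hydrogens are implicit in SMILES; fill each atom to its normal valence:
  4 × C (aromatic): no H
  2 × C (aromatic): 1 H each → 2
  2 × C: no H
  2 × N: no H
  1 × C: 1 H
  1 × N: 2 H
  1 × O: no H
  Total hydrogens = 5.

5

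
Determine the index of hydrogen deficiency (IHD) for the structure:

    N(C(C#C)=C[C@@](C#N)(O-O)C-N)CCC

Molecular formula from the SMILES: C10H15N3O2.
DoU = (2C + 2 + N − H − X)/2 = (2·10 + 2 + 3 − 15 − 0)/2 = 10/2 = 5.
(Structurally: 0 ring(s) + 5 π bond(s) = 5.)

5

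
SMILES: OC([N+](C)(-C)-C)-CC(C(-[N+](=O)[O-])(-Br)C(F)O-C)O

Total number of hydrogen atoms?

19

Hydrogens are implicit in SMILES; fill each atom to its normal valence:
  4 × C: 3 H each → 12
  3 × C: 1 H each → 3
  2 × N (charge +1): no H
  2 × O: 1 H each → 2
  2 × O: no H
  1 × Br: no H
  1 × C: 2 H
  1 × C: no H
  1 × F: no H
  1 × O (charge -1): no H
  Total hydrogens = 19.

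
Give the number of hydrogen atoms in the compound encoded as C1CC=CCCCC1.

14

Hydrogens are implicit in SMILES; fill each atom to its normal valence:
  6 × C: 2 H each → 12
  2 × C: 1 H each → 2
  Total hydrogens = 14.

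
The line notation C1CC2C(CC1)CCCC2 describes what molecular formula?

C10H18

Heavy atoms from the SMILES: 10 C.
Implicit hydrogens by atom environment:
  8 × C: 2 H each → 16
  2 × C: 1 H each → 2
  Total hydrogens = 18.
Molecular formula: C10H18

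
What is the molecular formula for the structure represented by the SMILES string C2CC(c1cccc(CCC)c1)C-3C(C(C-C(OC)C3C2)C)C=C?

Heavy atoms from the SMILES: 23 C, 1 O.
Implicit hydrogens by atom environment:
  7 × C: 2 H each → 14
  7 × C: 1 H each → 7
  4 × C (aromatic): 1 H each → 4
  3 × C: 3 H each → 9
  2 × C (aromatic): no H
  1 × O: no H
  Total hydrogens = 34.
Molecular formula: C23H34O

C23H34O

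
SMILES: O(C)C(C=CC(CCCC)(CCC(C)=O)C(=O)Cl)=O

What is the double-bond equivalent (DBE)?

4

Molecular formula from the SMILES: C14H21ClO4.
DoU = (2C + 2 + N − H − X)/2 = (2·14 + 2 + 0 − 21 − 1)/2 = 8/2 = 4.
(Structurally: 0 ring(s) + 4 π bond(s) = 4.)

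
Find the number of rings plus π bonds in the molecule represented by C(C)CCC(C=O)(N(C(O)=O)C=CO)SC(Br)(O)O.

3

Molecular formula from the SMILES: C10H16BrNO6S.
DoU = (2C + 2 + N − H − X)/2 = (2·10 + 2 + 1 − 16 − 1)/2 = 6/2 = 3.
(Structurally: 0 ring(s) + 3 π bond(s) = 3.)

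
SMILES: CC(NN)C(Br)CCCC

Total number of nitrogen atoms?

The symbol for nitrogen appears 2 times in the SMILES.

2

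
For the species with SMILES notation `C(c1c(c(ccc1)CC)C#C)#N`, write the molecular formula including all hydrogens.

Heavy atoms from the SMILES: 11 C, 1 N.
Implicit hydrogens by atom environment:
  3 × C (aromatic): 1 H each → 3
  3 × C (aromatic): no H
  2 × C: no H
  1 × C: 3 H
  1 × C: 2 H
  1 × C: 1 H
  1 × N: no H
  Total hydrogens = 9.
Molecular formula: C11H9N

C11H9N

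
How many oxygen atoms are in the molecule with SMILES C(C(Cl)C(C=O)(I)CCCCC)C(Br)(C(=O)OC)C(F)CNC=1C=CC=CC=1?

The symbol for oxygen appears 3 times in the SMILES.

3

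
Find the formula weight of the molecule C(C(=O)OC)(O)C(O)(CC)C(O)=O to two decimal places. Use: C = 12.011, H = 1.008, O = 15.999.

Molecular formula: C7H12O6.
M = 7×12.011 + 12×1.008 + 6×15.999 = 192.17 g/mol.

192.17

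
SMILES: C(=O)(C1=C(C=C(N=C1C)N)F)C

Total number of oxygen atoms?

1

The symbol for oxygen appears 1 time in the SMILES.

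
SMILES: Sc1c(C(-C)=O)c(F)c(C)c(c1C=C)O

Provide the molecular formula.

C11H11FO2S

Heavy atoms from the SMILES: 11 C, 1 F, 2 O, 1 S.
Implicit hydrogens by atom environment:
  6 × C (aromatic): no H
  2 × C: 3 H each → 6
  1 × C: 2 H
  1 × C: 1 H
  1 × C: no H
  1 × F: no H
  1 × O: 1 H
  1 × O: no H
  1 × S: 1 H
  Total hydrogens = 11.
Molecular formula: C11H11FO2S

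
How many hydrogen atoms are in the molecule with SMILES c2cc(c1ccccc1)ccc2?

10

Hydrogens are implicit in SMILES; fill each atom to its normal valence:
  10 × C (aromatic): 1 H each → 10
  2 × C (aromatic): no H
  Total hydrogens = 10.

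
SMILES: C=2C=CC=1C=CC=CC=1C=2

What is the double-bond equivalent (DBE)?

7

Molecular formula from the SMILES: C10H8.
DoU = (2C + 2 + N − H − X)/2 = (2·10 + 2 + 0 − 8 − 0)/2 = 14/2 = 7.
(Structurally: 2 ring(s) + 5 π bond(s) = 7.)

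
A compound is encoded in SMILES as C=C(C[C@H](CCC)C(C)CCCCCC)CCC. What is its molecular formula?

C18H36

Heavy atoms from the SMILES: 18 C.
Implicit hydrogens by atom environment:
  11 × C: 2 H each → 22
  4 × C: 3 H each → 12
  2 × C: 1 H each → 2
  1 × C: no H
  Total hydrogens = 36.
Molecular formula: C18H36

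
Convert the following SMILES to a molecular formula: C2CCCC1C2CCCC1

C10H18

Heavy atoms from the SMILES: 10 C.
Implicit hydrogens by atom environment:
  8 × C: 2 H each → 16
  2 × C: 1 H each → 2
  Total hydrogens = 18.
Molecular formula: C10H18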